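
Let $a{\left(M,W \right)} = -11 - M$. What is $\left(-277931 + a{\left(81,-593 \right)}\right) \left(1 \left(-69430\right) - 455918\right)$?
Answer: $146058827004$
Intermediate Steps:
$\left(-277931 + a{\left(81,-593 \right)}\right) \left(1 \left(-69430\right) - 455918\right) = \left(-277931 - 92\right) \left(1 \left(-69430\right) - 455918\right) = \left(-277931 - 92\right) \left(-69430 - 455918\right) = \left(-277931 - 92\right) \left(-525348\right) = \left(-278023\right) \left(-525348\right) = 146058827004$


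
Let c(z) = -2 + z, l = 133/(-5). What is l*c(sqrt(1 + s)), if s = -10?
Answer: 266/5 - 399*I/5 ≈ 53.2 - 79.8*I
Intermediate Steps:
l = -133/5 (l = 133*(-1/5) = -133/5 ≈ -26.600)
l*c(sqrt(1 + s)) = -133*(-2 + sqrt(1 - 10))/5 = -133*(-2 + sqrt(-9))/5 = -133*(-2 + 3*I)/5 = 266/5 - 399*I/5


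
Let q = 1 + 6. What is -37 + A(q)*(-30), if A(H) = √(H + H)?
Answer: -37 - 30*√14 ≈ -149.25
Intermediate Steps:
q = 7
A(H) = √2*√H (A(H) = √(2*H) = √2*√H)
-37 + A(q)*(-30) = -37 + (√2*√7)*(-30) = -37 + √14*(-30) = -37 - 30*√14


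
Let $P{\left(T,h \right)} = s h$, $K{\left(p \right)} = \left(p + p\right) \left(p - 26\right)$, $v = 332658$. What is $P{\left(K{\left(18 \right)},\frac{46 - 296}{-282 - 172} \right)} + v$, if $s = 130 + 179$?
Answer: $\frac{75551991}{227} \approx 3.3283 \cdot 10^{5}$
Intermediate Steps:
$K{\left(p \right)} = 2 p \left(-26 + p\right)$
$s = 309$
$P{\left(T,h \right)} = 309 h$
$P{\left(K{\left(18 \right)},\frac{46 - 296}{-282 - 172} \right)} + v = 309 \frac{46 - 296}{-282 - 172} + 332658 = 309 \left(- \frac{250}{-454}\right) + 332658 = 309 \left(\left(-250\right) \left(- \frac{1}{454}\right)\right) + 332658 = 309 \cdot \frac{125}{227} + 332658 = \frac{38625}{227} + 332658 = \frac{75551991}{227}$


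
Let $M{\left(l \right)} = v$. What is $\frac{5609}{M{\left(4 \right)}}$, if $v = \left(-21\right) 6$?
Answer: $- \frac{5609}{126} \approx -44.516$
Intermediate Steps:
$v = -126$
$M{\left(l \right)} = -126$
$\frac{5609}{M{\left(4 \right)}} = \frac{5609}{-126} = 5609 \left(- \frac{1}{126}\right) = - \frac{5609}{126}$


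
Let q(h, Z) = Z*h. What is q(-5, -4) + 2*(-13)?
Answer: -6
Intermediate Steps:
q(-5, -4) + 2*(-13) = -4*(-5) + 2*(-13) = 20 - 26 = -6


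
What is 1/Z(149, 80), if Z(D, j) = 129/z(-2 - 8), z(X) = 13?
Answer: 13/129 ≈ 0.10078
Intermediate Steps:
Z(D, j) = 129/13
1/Z(149, 80) = 1/(129/13) = 13/129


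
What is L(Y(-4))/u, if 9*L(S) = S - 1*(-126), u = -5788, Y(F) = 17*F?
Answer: -29/26046 ≈ -0.0011134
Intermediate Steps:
L(S) = 14 + S/9 (L(S) = (S - 1*(-126))/9 = (S + 126)/9 = (126 + S)/9 = 14 + S/9)
L(Y(-4))/u = (14 + (17*(-4))/9)/(-5788) = (14 + (1/9)*(-68))*(-1/5788) = (14 - 68/9)*(-1/5788) = (58/9)*(-1/5788) = -29/26046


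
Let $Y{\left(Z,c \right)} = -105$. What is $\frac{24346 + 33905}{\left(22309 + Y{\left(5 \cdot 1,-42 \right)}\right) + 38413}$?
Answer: $\frac{58251}{60617} \approx 0.96097$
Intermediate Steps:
$\frac{24346 + 33905}{\left(22309 + Y{\left(5 \cdot 1,-42 \right)}\right) + 38413} = \frac{24346 + 33905}{\left(22309 - 105\right) + 38413} = \frac{58251}{22204 + 38413} = \frac{58251}{60617}$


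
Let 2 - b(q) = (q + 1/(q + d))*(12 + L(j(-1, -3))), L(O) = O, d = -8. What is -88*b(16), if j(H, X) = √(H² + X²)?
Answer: 16852 + 1419*√10 ≈ 21339.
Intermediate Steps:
b(q) = 2 - (12 + √10)*(q + 1/(-8 + q)) (b(q) = 2 - (q + 1/(q - 8))*(12 + √((-1)² + (-3)²)) = 2 - (q + 1/(-8 + q))*(12 + √(1 + 9)) = 2 - (q + 1/(-8 + q))*(12 + √10) = 2 - (12 + √10)*(q + 1/(-8 + q)))
-88*b(16) = -88*(-28 - √10 - 12*16² + 98*16 - 1*√10*16² + 8*16*√10)/(-8 + 16) = -88*(-28 - √10 - 12*256 + 1568 - 1*√10*256 + 128*√10)/8 = -11*(-28 - √10 - 3072 + 1568 - 256*√10 + 128*√10) = -11*(-1532 - 129*√10) = -88*(-383/2 - 129*√10/8) = 16852 + 1419*√10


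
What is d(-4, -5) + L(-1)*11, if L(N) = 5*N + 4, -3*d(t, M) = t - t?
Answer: -11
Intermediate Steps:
d(t, M) = 0 (d(t, M) = -(t - t)/3 = -⅓*0 = 0)
L(N) = 4 + 5*N
d(-4, -5) + L(-1)*11 = 0 + (4 + 5*(-1))*11 = 0 + (4 - 5)*11 = 0 - 1*11 = 0 - 11 = -11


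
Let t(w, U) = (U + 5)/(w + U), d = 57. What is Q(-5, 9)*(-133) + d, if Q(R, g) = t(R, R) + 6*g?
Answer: -7125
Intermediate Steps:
t(w, U) = (5 + U)/(U + w)
Q(R, g) = 6*g + (5 + R)/(2*R) (Q(R, g) = (5 + R)/(R + R) + 6*g = (5 + R)/((2*R)) + 6*g = (1/(2*R))*(5 + R) + 6*g = (5 + R)/(2*R) + 6*g = 6*g + (5 + R)/(2*R))
Q(-5, 9)*(-133) + d = ((½)*(5 - 5 + 12*(-5)*9)/(-5))*(-133) + 57 = ((½)*(-⅕)*(5 - 5 - 540))*(-133) + 57 = ((½)*(-⅕)*(-540))*(-133) + 57 = 54*(-133) + 57 = -7182 + 57 = -7125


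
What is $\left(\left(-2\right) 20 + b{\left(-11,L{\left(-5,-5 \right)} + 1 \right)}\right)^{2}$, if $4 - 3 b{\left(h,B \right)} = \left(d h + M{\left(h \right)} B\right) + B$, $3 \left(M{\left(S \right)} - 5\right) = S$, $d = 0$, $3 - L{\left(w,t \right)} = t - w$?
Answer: $\frac{141376}{81} \approx 1745.4$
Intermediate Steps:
$L{\left(w,t \right)} = 3 + w - t$ ($L{\left(w,t \right)} = 3 - \left(t - w\right) = 3 + w - t$)
$M{\left(S \right)} = 5 + \frac{S}{3}$
$b{\left(h,B \right)} = \frac{4}{3} - \frac{B}{3} - \frac{B \left(5 + \frac{h}{3}\right)}{3}$ ($b{\left(h,B \right)} = \frac{4}{3} - \frac{\left(0 h + \left(5 + \frac{h}{3}\right) B\right) + B}{3} = \frac{4}{3} - \frac{\left(0 + B \left(5 + \frac{h}{3}\right)\right) + B}{3} = \frac{4}{3} - \frac{B \left(5 + \frac{h}{3}\right) + B}{3} = \frac{4}{3} - \frac{B + B \left(5 + \frac{h}{3}\right)}{3} = \frac{4}{3} - \left(\frac{B}{3} + \frac{B \left(5 + \frac{h}{3}\right)}{3}\right) = \frac{4}{3} - \frac{B}{3} - \frac{B \left(5 + \frac{h}{3}\right)}{3}$)
$\left(\left(-2\right) 20 + b{\left(-11,L{\left(-5,-5 \right)} + 1 \right)}\right)^{2} = \left(\left(-2\right) 20 - \left(- \frac{4}{3} + 2 \left(\left(3 - 5 - -5\right) + 1\right) + \frac{1}{9} \left(\left(3 - 5 - -5\right) + 1\right) \left(-11\right)\right)\right)^{2} = \left(-40 - \left(- \frac{4}{3} + 2 \left(\left(3 - 5 + 5\right) + 1\right) + \frac{1}{9} \left(\left(3 - 5 + 5\right) + 1\right) \left(-11\right)\right)\right)^{2} = \left(-40 - \left(- \frac{4}{3} + 2 \left(3 + 1\right) + \frac{1}{9} \left(3 + 1\right) \left(-11\right)\right)\right)^{2} = \left(-40 - \left(\frac{20}{3} - \frac{44}{9}\right)\right)^{2} = \left(-40 + \left(\frac{4}{3} - 8 + \frac{44}{9}\right)\right)^{2} = \left(-40 - \frac{16}{9}\right)^{2} = \left(- \frac{376}{9}\right)^{2} = \frac{141376}{81}$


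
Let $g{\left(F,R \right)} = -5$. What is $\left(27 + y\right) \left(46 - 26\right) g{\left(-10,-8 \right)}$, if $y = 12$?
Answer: $-3900$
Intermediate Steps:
$\left(27 + y\right) \left(46 - 26\right) g{\left(-10,-8 \right)} = \left(27 + 12\right) \left(46 - 26\right) \left(-5\right) = 39 \cdot 20 \left(-5\right) = 780 \left(-5\right) = -3900$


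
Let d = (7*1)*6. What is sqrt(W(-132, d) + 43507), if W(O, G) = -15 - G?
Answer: 5*sqrt(1738) ≈ 208.45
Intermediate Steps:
d = 42 (d = 7*6 = 42)
sqrt(W(-132, d) + 43507) = sqrt((-15 - 1*42) + 43507) = sqrt((-15 - 42) + 43507) = sqrt(-57 + 43507) = sqrt(43450) = 5*sqrt(1738)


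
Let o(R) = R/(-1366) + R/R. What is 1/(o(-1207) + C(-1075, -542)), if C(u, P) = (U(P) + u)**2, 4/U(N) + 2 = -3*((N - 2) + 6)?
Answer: 221850694/256375442562773 ≈ 8.6534e-7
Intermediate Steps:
U(N) = 4/(-14 - 3*N) (U(N) = 4/(-2 - 3*((N - 2) + 6)) = 4/(-2 - 3*((-2 + N) + 6)) = 4/(-2 - 3*(4 + N)) = 4/(-2 + (-12 - 3*N)) = 4/(-14 - 3*N))
o(R) = 1 - R/1366 (o(R) = R*(-1/1366) + 1 = -R/1366 + 1 = 1 - R/1366)
C(u, P) = (u - 4/(14 + 3*P))**2 (C(u, P) = (-4/(14 + 3*P) + u)**2 = (u - 4/(14 + 3*P))**2)
1/(o(-1207) + C(-1075, -542)) = 1/((1 - 1/1366*(-1207)) + (-1075 - 4/(14 + 3*(-542)))**2) = 1/((1 + 1207/1366) + (-1075 - 4/(14 - 1626))**2) = 1/(2573/1366 + (-1075 - 4/(-1612))**2) = 1/(2573/1366 + (-1075 - 4*(-1/1612))**2) = 1/(2573/1366 + (-1075 + 1/403)**2) = 1/(2573/1366 + (-433224/403)**2) = 1/(2573/1366 + 187683034176/162409) = 1/(256375442562773/221850694) = 221850694/256375442562773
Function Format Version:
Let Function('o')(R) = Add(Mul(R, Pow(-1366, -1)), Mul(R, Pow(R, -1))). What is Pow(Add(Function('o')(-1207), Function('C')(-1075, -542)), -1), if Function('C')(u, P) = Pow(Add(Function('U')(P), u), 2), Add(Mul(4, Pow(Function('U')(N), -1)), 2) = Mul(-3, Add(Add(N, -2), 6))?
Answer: Rational(221850694, 256375442562773) ≈ 8.6534e-7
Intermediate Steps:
Function('U')(N) = Mul(4, Pow(Add(-14, Mul(-3, N)), -1)) (Function('U')(N) = Mul(4, Pow(Add(-2, Mul(-3, Add(Add(N, -2), 6))), -1)) = Mul(4, Pow(Add(-2, Mul(-3, Add(Add(-2, N), 6))), -1)) = Mul(4, Pow(Add(-2, Mul(-3, Add(4, N))), -1)) = Mul(4, Pow(Add(-2, Add(-12, Mul(-3, N))), -1)) = Mul(4, Pow(Add(-14, Mul(-3, N)), -1)))
Function('o')(R) = Add(1, Mul(Rational(-1, 1366), R)) (Function('o')(R) = Add(Mul(R, Rational(-1, 1366)), 1) = Add(Mul(Rational(-1, 1366), R), 1) = Add(1, Mul(Rational(-1, 1366), R)))
Function('C')(u, P) = Pow(Add(u, Mul(-4, Pow(Add(14, Mul(3, P)), -1))), 2) (Function('C')(u, P) = Pow(Add(Mul(-4, Pow(Add(14, Mul(3, P)), -1)), u), 2) = Pow(Add(u, Mul(-4, Pow(Add(14, Mul(3, P)), -1))), 2))
Pow(Add(Function('o')(-1207), Function('C')(-1075, -542)), -1) = Pow(Add(Add(1, Mul(Rational(-1, 1366), -1207)), Pow(Add(-1075, Mul(-4, Pow(Add(14, Mul(3, -542)), -1))), 2)), -1) = Pow(Add(Add(1, Rational(1207, 1366)), Pow(Add(-1075, Mul(-4, Pow(Add(14, -1626), -1))), 2)), -1) = Pow(Add(Rational(2573, 1366), Pow(Add(-1075, Mul(-4, Pow(-1612, -1))), 2)), -1) = Pow(Add(Rational(2573, 1366), Pow(Add(-1075, Mul(-4, Rational(-1, 1612))), 2)), -1) = Pow(Add(Rational(2573, 1366), Pow(Add(-1075, Rational(1, 403)), 2)), -1) = Pow(Add(Rational(2573, 1366), Pow(Rational(-433224, 403), 2)), -1) = Pow(Add(Rational(2573, 1366), Rational(187683034176, 162409)), -1) = Pow(Rational(256375442562773, 221850694), -1) = Rational(221850694, 256375442562773)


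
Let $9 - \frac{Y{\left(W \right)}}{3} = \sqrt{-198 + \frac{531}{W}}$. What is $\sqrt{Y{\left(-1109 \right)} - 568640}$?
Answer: $\frac{\sqrt{-699326325053 - 9981 i \sqrt{27122813}}}{1109} \approx 0.028025 - 754.06 i$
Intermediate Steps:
$Y{\left(W \right)} = 27 - 3 \sqrt{-198 + \frac{531}{W}}$
$\sqrt{Y{\left(-1109 \right)} - 568640} = \sqrt{\left(27 - 9 \sqrt{-22 + \frac{59}{-1109}}\right) - 568640} = \sqrt{\left(27 - 9 \sqrt{-22 + 59 \left(- \frac{1}{1109}\right)}\right) - 568640} = \sqrt{\left(27 - 9 \sqrt{-22 - \frac{59}{1109}}\right) - 568640} = \sqrt{\left(27 - 9 \sqrt{- \frac{24457}{1109}}\right) - 568640} = \sqrt{\left(27 - 9 \frac{i \sqrt{27122813}}{1109}\right) - 568640} = \sqrt{\left(27 - \frac{9 i \sqrt{27122813}}{1109}\right) - 568640} = \sqrt{-568613 - \frac{9 i \sqrt{27122813}}{1109}}$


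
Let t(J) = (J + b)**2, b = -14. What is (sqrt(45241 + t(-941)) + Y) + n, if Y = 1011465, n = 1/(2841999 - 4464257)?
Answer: 1640857187969/1622258 + sqrt(957266) ≈ 1.0124e+6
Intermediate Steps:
n = -1/1622258 (n = 1/(-1622258) = -1/1622258 ≈ -6.1642e-7)
t(J) = (-14 + J)**2 (t(J) = (J - 14)**2 = (-14 + J)**2)
(sqrt(45241 + t(-941)) + Y) + n = (sqrt(45241 + (-14 - 941)**2) + 1011465) - 1/1622258 = (sqrt(45241 + (-955)**2) + 1011465) - 1/1622258 = (sqrt(45241 + 912025) + 1011465) - 1/1622258 = (sqrt(957266) + 1011465) - 1/1622258 = (1011465 + sqrt(957266)) - 1/1622258 = 1640857187969/1622258 + sqrt(957266)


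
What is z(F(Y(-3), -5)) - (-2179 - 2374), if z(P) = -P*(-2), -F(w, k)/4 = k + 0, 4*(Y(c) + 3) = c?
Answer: 4593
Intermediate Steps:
Y(c) = -3 + c/4
F(w, k) = -4*k (F(w, k) = -4*(k + 0) = -4*k)
z(P) = 2*P
z(F(Y(-3), -5)) - (-2179 - 2374) = 2*(-4*(-5)) - (-2179 - 2374) = 2*20 - 1*(-4553) = 40 + 4553 = 4593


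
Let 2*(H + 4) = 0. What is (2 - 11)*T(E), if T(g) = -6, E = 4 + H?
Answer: 54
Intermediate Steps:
H = -4 (H = -4 + (1/2)*0 = -4 + 0 = -4)
E = 0 (E = 4 - 4 = 0)
(2 - 11)*T(E) = (2 - 11)*(-6) = -9*(-6) = 54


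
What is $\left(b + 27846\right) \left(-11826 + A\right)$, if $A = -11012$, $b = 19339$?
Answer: $-1077611030$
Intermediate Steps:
$\left(b + 27846\right) \left(-11826 + A\right) = \left(19339 + 27846\right) \left(-11826 - 11012\right) = 47185 \left(-22838\right) = -1077611030$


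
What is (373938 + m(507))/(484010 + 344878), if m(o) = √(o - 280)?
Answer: 62323/138148 + √227/828888 ≈ 0.45115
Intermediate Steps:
m(o) = √(-280 + o)
(373938 + m(507))/(484010 + 344878) = (373938 + √(-280 + 507))/(484010 + 344878) = (373938 + √227)/828888 = (373938 + √227)*(1/828888) = 62323/138148 + √227/828888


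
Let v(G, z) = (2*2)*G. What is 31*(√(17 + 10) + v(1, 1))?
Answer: 124 + 93*√3 ≈ 285.08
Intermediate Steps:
v(G, z) = 4*G
31*(√(17 + 10) + v(1, 1)) = 31*(√(17 + 10) + 4*1) = 31*(√27 + 4) = 31*(3*√3 + 4) = 31*(4 + 3*√3) = 124 + 93*√3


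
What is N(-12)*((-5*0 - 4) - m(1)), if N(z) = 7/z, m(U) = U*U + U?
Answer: 7/2 ≈ 3.5000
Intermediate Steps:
m(U) = U + U² (m(U) = U² + U = U + U²)
N(-12)*((-5*0 - 4) - m(1)) = (7/(-12))*((-5*0 - 4) - (1 + 1)) = (7*(-1/12))*((0 - 4) - 2) = -7*(-4 - 1*2)/12 = -7*(-4 - 2)/12 = -7/12*(-6) = 7/2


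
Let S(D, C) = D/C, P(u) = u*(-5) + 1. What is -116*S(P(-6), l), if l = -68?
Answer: 899/17 ≈ 52.882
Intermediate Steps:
P(u) = 1 - 5*u (P(u) = -5*u + 1 = 1 - 5*u)
-116*S(P(-6), l) = -116*(1 - 5*(-6))/(-68) = -116*(1 + 30)*(-1)/68 = -3596*(-1)/68 = -116*(-31/68) = 899/17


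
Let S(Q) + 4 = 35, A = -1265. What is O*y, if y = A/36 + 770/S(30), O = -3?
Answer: 11495/372 ≈ 30.901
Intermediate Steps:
S(Q) = 31 (S(Q) = -4 + 35 = 31)
y = -11495/1116 (y = -1265/36 + 770/31 = -11495/1116 ≈ -10.300)
O*y = -3*(-11495/1116) = 11495/372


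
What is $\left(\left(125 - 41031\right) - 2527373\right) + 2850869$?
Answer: $282590$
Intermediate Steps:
$\left(\left(125 - 41031\right) - 2527373\right) + 2850869 = \left(-40906 - 2527373\right) + 2850869 = -2568279 + 2850869 = 282590$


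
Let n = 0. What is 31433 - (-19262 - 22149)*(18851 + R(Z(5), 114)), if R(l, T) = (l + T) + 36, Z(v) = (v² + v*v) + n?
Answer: 788952394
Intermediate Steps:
Z(v) = 2*v² (Z(v) = (v² + v*v) + 0 = (v² + v²) + 0 = 2*v² + 0 = 2*v²)
R(l, T) = 36 + T + l (R(l, T) = (T + l) + 36 = 36 + T + l)
31433 - (-19262 - 22149)*(18851 + R(Z(5), 114)) = 31433 - (-19262 - 22149)*(18851 + (36 + 114 + 2*5²)) = 31433 - (-41411)*(18851 + (36 + 114 + 2*25)) = 31433 - (-41411)*(18851 + (36 + 114 + 50)) = 31433 - (-41411)*(18851 + 200) = 31433 - (-41411)*19051 = 31433 - 1*(-788920961) = 31433 + 788920961 = 788952394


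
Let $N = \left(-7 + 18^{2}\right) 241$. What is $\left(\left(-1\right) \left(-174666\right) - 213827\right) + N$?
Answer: $37236$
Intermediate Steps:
$N = 76397$ ($N = \left(-7 + 324\right) 241 = 317 \cdot 241 = 76397$)
$\left(\left(-1\right) \left(-174666\right) - 213827\right) + N = \left(\left(-1\right) \left(-174666\right) - 213827\right) + 76397 = \left(174666 - 213827\right) + 76397 = -39161 + 76397 = 37236$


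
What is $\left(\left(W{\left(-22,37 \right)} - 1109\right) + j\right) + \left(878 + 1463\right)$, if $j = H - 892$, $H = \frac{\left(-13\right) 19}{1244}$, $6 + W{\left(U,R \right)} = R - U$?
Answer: $\frac{488645}{1244} \approx 392.8$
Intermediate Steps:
$W{\left(U,R \right)} = -6 + R - U$ ($W{\left(U,R \right)} = -6 + \left(R - U\right) = -6 + R - U$)
$H = - \frac{247}{1244}$ ($H = \left(-247\right) \frac{1}{1244} = - \frac{247}{1244} \approx -0.19855$)
$j = - \frac{1109895}{1244}$ ($j = - \frac{247}{1244} - 892 = - \frac{1109895}{1244} \approx -892.2$)
$\left(\left(W{\left(-22,37 \right)} - 1109\right) + j\right) + \left(878 + 1463\right) = \left(\left(\left(-6 + 37 - -22\right) - 1109\right) - \frac{1109895}{1244}\right) + \left(878 + 1463\right) = \left(\left(\left(-6 + 37 + 22\right) - 1109\right) - \frac{1109895}{1244}\right) + 2341 = \left(\left(53 - 1109\right) - \frac{1109895}{1244}\right) + 2341 = \left(-1056 - \frac{1109895}{1244}\right) + 2341 = - \frac{2423559}{1244} + 2341 = \frac{488645}{1244}$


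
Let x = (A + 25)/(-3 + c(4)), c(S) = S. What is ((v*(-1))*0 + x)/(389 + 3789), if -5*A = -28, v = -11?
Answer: 153/20890 ≈ 0.0073241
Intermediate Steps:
A = 28/5 (A = -⅕*(-28) = 28/5 ≈ 5.6000)
x = 153/5 (x = (28/5 + 25)/(-3 + 4) = (153/5)/1 = 1*(153/5) = 153/5 ≈ 30.600)
((v*(-1))*0 + x)/(389 + 3789) = (-11*(-1)*0 + 153/5)/(389 + 3789) = (11*0 + 153/5)/4178 = (0 + 153/5)*(1/4178) = (153/5)*(1/4178) = 153/20890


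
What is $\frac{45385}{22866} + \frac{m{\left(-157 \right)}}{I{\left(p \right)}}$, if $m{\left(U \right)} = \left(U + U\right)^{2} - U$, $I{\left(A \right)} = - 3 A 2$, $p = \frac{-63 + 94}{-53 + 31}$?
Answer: $\frac{2760351987}{236282} \approx 11682.0$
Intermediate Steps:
$p = - \frac{31}{22}$ ($p = \frac{31}{-22} = 31 \left(- \frac{1}{22}\right) = - \frac{31}{22} \approx -1.4091$)
$I{\left(A \right)} = - 6 A$
$m{\left(U \right)} = - U + 4 U^{2}$ ($m{\left(U \right)} = \left(2 U\right)^{2} - U = 4 U^{2} - U = - U + 4 U^{2}$)
$\frac{45385}{22866} + \frac{m{\left(-157 \right)}}{I{\left(p \right)}} = \frac{45385}{22866} + \frac{\left(-157\right) \left(-1 + 4 \left(-157\right)\right)}{\left(-6\right) \left(- \frac{31}{22}\right)} = 45385 \cdot \frac{1}{22866} + \frac{\left(-157\right) \left(-1 - 628\right)}{\frac{93}{11}} = \frac{45385}{22866} + \left(-157\right) \left(-629\right) \frac{11}{93} = \frac{45385}{22866} + 98753 \cdot \frac{11}{93} = \frac{45385}{22866} + \frac{1086283}{93} = \frac{2760351987}{236282}$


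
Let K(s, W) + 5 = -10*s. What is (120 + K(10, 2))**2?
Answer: 225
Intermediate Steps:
K(s, W) = -5 - 10*s
(120 + K(10, 2))**2 = (120 + (-5 - 10*10))**2 = (120 + (-5 - 100))**2 = (120 - 105)**2 = 15**2 = 225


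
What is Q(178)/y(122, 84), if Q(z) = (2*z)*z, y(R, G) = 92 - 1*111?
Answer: -63368/19 ≈ -3335.2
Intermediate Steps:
y(R, G) = -19 (y(R, G) = 92 - 111 = -19)
Q(z) = 2*z²
Q(178)/y(122, 84) = (2*178²)/(-19) = (2*31684)*(-1/19) = 63368*(-1/19) = -63368/19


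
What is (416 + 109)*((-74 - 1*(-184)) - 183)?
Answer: -38325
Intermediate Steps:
(416 + 109)*((-74 - 1*(-184)) - 183) = 525*((-74 + 184) - 183) = 525*(110 - 183) = 525*(-73) = -38325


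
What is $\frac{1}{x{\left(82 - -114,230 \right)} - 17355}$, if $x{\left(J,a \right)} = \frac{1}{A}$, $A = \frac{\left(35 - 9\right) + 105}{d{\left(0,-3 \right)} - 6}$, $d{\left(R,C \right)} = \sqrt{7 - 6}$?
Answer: $- \frac{131}{2273510} \approx -5.762 \cdot 10^{-5}$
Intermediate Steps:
$d{\left(R,C \right)} = 1$ ($d{\left(R,C \right)} = \sqrt{1} = 1$)
$A = - \frac{131}{5}$ ($A = \frac{\left(35 - 9\right) + 105}{1 - 6} = \frac{\left(35 - 9\right) + 105}{1 + \left(-23 + 17\right)} = \frac{26 + 105}{1 - 6} = \frac{131}{-5} = 131 \left(- \frac{1}{5}\right) = - \frac{131}{5} \approx -26.2$)
$x{\left(J,a \right)} = - \frac{5}{131}$ ($x{\left(J,a \right)} = \frac{1}{- \frac{131}{5}} = - \frac{5}{131}$)
$\frac{1}{x{\left(82 - -114,230 \right)} - 17355} = \frac{1}{- \frac{5}{131} - 17355} = \frac{1}{- \frac{2273510}{131}} = - \frac{131}{2273510}$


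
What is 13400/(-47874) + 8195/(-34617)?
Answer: -12972655/25109913 ≈ -0.51663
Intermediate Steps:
13400/(-47874) + 8195/(-34617) = 13400*(-1/47874) + 8195*(-1/34617) = -6700/23937 - 745/3147 = -12972655/25109913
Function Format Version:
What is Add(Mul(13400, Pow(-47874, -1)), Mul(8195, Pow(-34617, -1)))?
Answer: Rational(-12972655, 25109913) ≈ -0.51663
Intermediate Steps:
Add(Mul(13400, Pow(-47874, -1)), Mul(8195, Pow(-34617, -1))) = Add(Mul(13400, Rational(-1, 47874)), Mul(8195, Rational(-1, 34617))) = Add(Rational(-6700, 23937), Rational(-745, 3147)) = Rational(-12972655, 25109913)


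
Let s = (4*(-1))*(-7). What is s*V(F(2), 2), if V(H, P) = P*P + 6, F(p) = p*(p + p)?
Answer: 280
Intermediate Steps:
F(p) = 2*p² (F(p) = p*(2*p) = 2*p²)
s = 28 (s = -4*(-7) = 28)
V(H, P) = 6 + P² (V(H, P) = P² + 6 = 6 + P²)
s*V(F(2), 2) = 28*(6 + 2²) = 28*(6 + 4) = 28*10 = 280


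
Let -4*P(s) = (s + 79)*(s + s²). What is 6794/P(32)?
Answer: -3397/14652 ≈ -0.23185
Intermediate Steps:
P(s) = -(79 + s)*(s + s²)/4 (P(s) = -(s + 79)*(s + s²)/4 = -(79 + s)*(s + s²)/4)
6794/P(32) = 6794/((-¼*32*(79 + 32² + 80*32))) = 6794/((-¼*32*(79 + 1024 + 2560))) = 6794/((-¼*32*3663)) = 6794/(-29304) = 6794*(-1/29304) = -3397/14652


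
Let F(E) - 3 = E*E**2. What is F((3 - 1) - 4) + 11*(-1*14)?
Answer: -159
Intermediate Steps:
F(E) = 3 + E**3 (F(E) = 3 + E*E**2 = 3 + E**3)
F((3 - 1) - 4) + 11*(-1*14) = (3 + ((3 - 1) - 4)**3) + 11*(-1*14) = (3 + (2 - 4)**3) + 11*(-14) = (3 + (-2)**3) - 154 = (3 - 8) - 154 = -5 - 154 = -159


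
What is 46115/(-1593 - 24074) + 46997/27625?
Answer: -67654876/709050875 ≈ -0.095416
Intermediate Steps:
46115/(-1593 - 24074) + 46997/27625 = 46115/(-25667) + 46997*(1/27625) = 46115*(-1/25667) + 46997/27625 = -46115/25667 + 46997/27625 = -67654876/709050875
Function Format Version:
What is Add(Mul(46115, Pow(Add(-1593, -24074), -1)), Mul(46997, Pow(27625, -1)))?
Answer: Rational(-67654876, 709050875) ≈ -0.095416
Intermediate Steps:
Add(Mul(46115, Pow(Add(-1593, -24074), -1)), Mul(46997, Pow(27625, -1))) = Add(Mul(46115, Pow(-25667, -1)), Mul(46997, Rational(1, 27625))) = Add(Mul(46115, Rational(-1, 25667)), Rational(46997, 27625)) = Add(Rational(-46115, 25667), Rational(46997, 27625)) = Rational(-67654876, 709050875)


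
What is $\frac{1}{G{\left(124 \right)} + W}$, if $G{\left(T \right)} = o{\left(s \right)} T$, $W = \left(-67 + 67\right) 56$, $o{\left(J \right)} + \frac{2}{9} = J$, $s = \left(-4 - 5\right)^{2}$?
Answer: $\frac{9}{90148} \approx 9.9836 \cdot 10^{-5}$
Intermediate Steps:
$s = 81$ ($s = \left(-9\right)^{2} = 81$)
$o{\left(J \right)} = - \frac{2}{9} + J$
$W = 0$ ($W = 0 \cdot 56 = 0$)
$G{\left(T \right)} = \frac{727 T}{9}$ ($G{\left(T \right)} = \left(- \frac{2}{9} + 81\right) T = \frac{727 T}{9}$)
$\frac{1}{G{\left(124 \right)} + W} = \frac{1}{\frac{727}{9} \cdot 124 + 0} = \frac{1}{\frac{90148}{9} + 0} = \frac{1}{\frac{90148}{9}} = \frac{9}{90148}$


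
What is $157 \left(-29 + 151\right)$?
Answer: $19154$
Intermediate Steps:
$157 \left(-29 + 151\right) = 157 \cdot 122 = 19154$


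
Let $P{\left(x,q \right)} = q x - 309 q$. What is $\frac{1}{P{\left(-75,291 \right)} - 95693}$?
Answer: $- \frac{1}{207437} \approx -4.8207 \cdot 10^{-6}$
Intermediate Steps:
$P{\left(x,q \right)} = - 309 q + q x$
$\frac{1}{P{\left(-75,291 \right)} - 95693} = \frac{1}{291 \left(-309 - 75\right) - 95693} = \frac{1}{291 \left(-384\right) - 95693} = \frac{1}{-111744 - 95693} = \frac{1}{-207437} = - \frac{1}{207437}$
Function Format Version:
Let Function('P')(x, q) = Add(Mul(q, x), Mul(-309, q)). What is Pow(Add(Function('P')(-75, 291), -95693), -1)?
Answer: Rational(-1, 207437) ≈ -4.8207e-6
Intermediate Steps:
Function('P')(x, q) = Add(Mul(-309, q), Mul(q, x))
Pow(Add(Function('P')(-75, 291), -95693), -1) = Pow(Add(Mul(291, Add(-309, -75)), -95693), -1) = Pow(Add(Mul(291, -384), -95693), -1) = Pow(Add(-111744, -95693), -1) = Pow(-207437, -1) = Rational(-1, 207437)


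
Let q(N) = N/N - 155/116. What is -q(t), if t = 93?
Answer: 39/116 ≈ 0.33621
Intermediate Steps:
q(N) = -39/116 (q(N) = 1 - 155*1/116 = 1 - 155/116 = -39/116)
-q(t) = -1*(-39/116) = 39/116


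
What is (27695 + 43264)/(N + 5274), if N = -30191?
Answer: -70959/24917 ≈ -2.8478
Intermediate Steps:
(27695 + 43264)/(N + 5274) = (27695 + 43264)/(-30191 + 5274) = 70959/(-24917) = 70959*(-1/24917) = -70959/24917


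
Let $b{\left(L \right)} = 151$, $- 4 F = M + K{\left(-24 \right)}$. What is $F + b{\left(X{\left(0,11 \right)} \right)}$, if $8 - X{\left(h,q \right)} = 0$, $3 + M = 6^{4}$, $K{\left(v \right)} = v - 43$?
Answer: $- \frac{311}{2} \approx -155.5$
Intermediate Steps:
$K{\left(v \right)} = -43 + v$ ($K{\left(v \right)} = v - 43 = -43 + v$)
$M = 1293$ ($M = -3 + 6^{4} = -3 + 1296 = 1293$)
$F = - \frac{613}{2}$ ($F = - \frac{1293 - 67}{4} = \left(- \frac{1}{4}\right) 1226 = - \frac{613}{2} \approx -306.5$)
$X{\left(h,q \right)} = 8$ ($X{\left(h,q \right)} = 8 - 0 = 8 + 0 = 8$)
$F + b{\left(X{\left(0,11 \right)} \right)} = - \frac{613}{2} + 151 = - \frac{311}{2}$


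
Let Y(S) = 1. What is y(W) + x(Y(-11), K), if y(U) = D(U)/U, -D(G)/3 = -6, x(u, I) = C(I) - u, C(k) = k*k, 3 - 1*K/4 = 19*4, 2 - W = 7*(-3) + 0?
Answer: 1961067/23 ≈ 85264.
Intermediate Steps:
W = 23 (W = 2 - (7*(-3) + 0) = 2 - (-21 + 0) = 2 - 1*(-21) = 2 + 21 = 23)
K = -292 (K = 12 - 76*4 = 12 - 4*76 = 12 - 304 = -292)
C(k) = k²
x(u, I) = I² - u
D(G) = 18 (D(G) = -3*(-6) = 18)
y(U) = 18/U
y(W) + x(Y(-11), K) = 18/23 + ((-292)² - 1*1) = 18*(1/23) + (85264 - 1) = 18/23 + 85263 = 1961067/23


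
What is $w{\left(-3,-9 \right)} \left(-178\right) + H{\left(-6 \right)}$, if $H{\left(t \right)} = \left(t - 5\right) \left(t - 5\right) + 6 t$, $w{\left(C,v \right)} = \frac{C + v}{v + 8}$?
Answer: $-2051$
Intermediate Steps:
$w{\left(C,v \right)} = \frac{C + v}{8 + v}$
$H{\left(t \right)} = \left(-5 + t\right)^{2} + 6 t$ ($H{\left(t \right)} = \left(t - 5\right) \left(-5 + t\right) + 6 t = \left(-5 + t\right) \left(-5 + t\right) + 6 t = \left(-5 + t\right)^{2} + 6 t$)
$w{\left(-3,-9 \right)} \left(-178\right) + H{\left(-6 \right)} = \frac{-3 - 9}{8 - 9} \left(-178\right) + \left(\left(-5 - 6\right)^{2} + 6 \left(-6\right)\right) = \frac{1}{-1} \left(-12\right) \left(-178\right) - \left(36 - \left(-11\right)^{2}\right) = \left(-1\right) \left(-12\right) \left(-178\right) + \left(121 - 36\right) = 12 \left(-178\right) + 85 = -2136 + 85 = -2051$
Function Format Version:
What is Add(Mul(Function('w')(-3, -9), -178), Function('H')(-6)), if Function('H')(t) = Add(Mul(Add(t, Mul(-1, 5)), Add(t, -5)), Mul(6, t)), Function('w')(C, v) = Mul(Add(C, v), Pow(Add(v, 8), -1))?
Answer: -2051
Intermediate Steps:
Function('w')(C, v) = Mul(Pow(Add(8, v), -1), Add(C, v)) (Function('w')(C, v) = Mul(Add(C, v), Pow(Add(8, v), -1)) = Mul(Pow(Add(8, v), -1), Add(C, v)))
Function('H')(t) = Add(Pow(Add(-5, t), 2), Mul(6, t)) (Function('H')(t) = Add(Mul(Add(t, -5), Add(-5, t)), Mul(6, t)) = Add(Mul(Add(-5, t), Add(-5, t)), Mul(6, t)) = Add(Pow(Add(-5, t), 2), Mul(6, t)))
Add(Mul(Function('w')(-3, -9), -178), Function('H')(-6)) = Add(Mul(Mul(Pow(Add(8, -9), -1), Add(-3, -9)), -178), Add(Pow(Add(-5, -6), 2), Mul(6, -6))) = Add(Mul(Mul(Pow(-1, -1), -12), -178), Add(Pow(-11, 2), -36)) = Add(Mul(Mul(-1, -12), -178), Add(121, -36)) = Add(Mul(12, -178), 85) = Add(-2136, 85) = -2051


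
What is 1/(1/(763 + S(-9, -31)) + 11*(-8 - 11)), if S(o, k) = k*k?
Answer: -1724/360315 ≈ -0.0047847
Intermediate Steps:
S(o, k) = k²
1/(1/(763 + S(-9, -31)) + 11*(-8 - 11)) = 1/(1/(763 + (-31)²) + 11*(-8 - 11)) = 1/(1/(763 + 961) + 11*(-19)) = 1/(1/1724 - 209) = 1/(-360315/1724) = -1724/360315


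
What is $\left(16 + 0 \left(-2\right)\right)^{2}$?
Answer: $256$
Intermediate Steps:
$\left(16 + 0 \left(-2\right)\right)^{2} = \left(16 + 0\right)^{2} = 16^{2} = 256$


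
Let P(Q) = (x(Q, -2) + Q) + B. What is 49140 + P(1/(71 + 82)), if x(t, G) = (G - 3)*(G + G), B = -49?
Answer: 7513984/153 ≈ 49111.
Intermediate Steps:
x(t, G) = 2*G*(-3 + G) (x(t, G) = (-3 + G)*(2*G) = 2*G*(-3 + G))
P(Q) = -29 + Q (P(Q) = (2*(-2)*(-3 - 2) + Q) - 49 = (2*(-2)*(-5) + Q) - 49 = (20 + Q) - 49 = -29 + Q)
49140 + P(1/(71 + 82)) = 49140 + (-29 + 1/(71 + 82)) = 49140 + (-29 + 1/153) = 49140 - 4436/153 = 7513984/153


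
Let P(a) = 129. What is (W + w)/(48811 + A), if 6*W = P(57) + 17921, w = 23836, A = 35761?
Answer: 80533/253716 ≈ 0.31741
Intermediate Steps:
W = 9025/3 (W = (129 + 17921)/6 = (⅙)*18050 = 9025/3 ≈ 3008.3)
(W + w)/(48811 + A) = (9025/3 + 23836)/(48811 + 35761) = (80533/3)/84572 = (80533/3)*(1/84572) = 80533/253716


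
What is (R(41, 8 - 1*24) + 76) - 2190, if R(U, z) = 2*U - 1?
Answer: -2033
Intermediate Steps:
R(U, z) = -1 + 2*U
(R(41, 8 - 1*24) + 76) - 2190 = ((-1 + 2*41) + 76) - 2190 = ((-1 + 82) + 76) - 2190 = (81 + 76) - 2190 = 157 - 2190 = -2033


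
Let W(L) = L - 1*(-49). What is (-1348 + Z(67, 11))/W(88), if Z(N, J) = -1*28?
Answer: -1376/137 ≈ -10.044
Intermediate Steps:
Z(N, J) = -28
W(L) = 49 + L (W(L) = L + 49 = 49 + L)
(-1348 + Z(67, 11))/W(88) = (-1348 - 28)/(49 + 88) = -1376/137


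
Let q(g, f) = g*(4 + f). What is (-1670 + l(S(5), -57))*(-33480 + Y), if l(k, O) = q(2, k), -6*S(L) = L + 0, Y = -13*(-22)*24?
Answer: 44280152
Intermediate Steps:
Y = 6864 (Y = 286*24 = 6864)
S(L) = -L/6 (S(L) = -(L + 0)/6 = -L/6)
l(k, O) = 8 + 2*k (l(k, O) = 2*(4 + k) = 8 + 2*k)
(-1670 + l(S(5), -57))*(-33480 + Y) = (-1670 + (8 + 2*(-⅙*5)))*(-33480 + 6864) = (-1670 + (8 + 2*(-⅚)))*(-26616) = (-1670 + (8 - 5/3))*(-26616) = (-1670 + 19/3)*(-26616) = -4991/3*(-26616) = 44280152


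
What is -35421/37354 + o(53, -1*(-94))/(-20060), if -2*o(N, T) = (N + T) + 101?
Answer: -176478341/187330310 ≈ -0.94207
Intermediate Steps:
o(N, T) = -101/2 - N/2 - T/2 (o(N, T) = -((N + T) + 101)/2 = -(101 + N + T)/2 = -101/2 - N/2 - T/2)
-35421/37354 + o(53, -1*(-94))/(-20060) = -35421/37354 + (-101/2 - ½*53 - (-1)*(-94)/2)/(-20060) = -35421*1/37354 + (-101/2 - 53/2 - ½*94)*(-1/20060) = -35421/37354 + (-101/2 - 53/2 - 47)*(-1/20060) = -35421/37354 - 124*(-1/20060) = -35421/37354 + 31/5015 = -176478341/187330310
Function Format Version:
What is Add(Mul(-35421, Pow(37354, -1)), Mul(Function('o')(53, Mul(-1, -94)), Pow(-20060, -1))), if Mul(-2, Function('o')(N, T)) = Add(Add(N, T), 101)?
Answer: Rational(-176478341, 187330310) ≈ -0.94207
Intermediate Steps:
Function('o')(N, T) = Add(Rational(-101, 2), Mul(Rational(-1, 2), N), Mul(Rational(-1, 2), T)) (Function('o')(N, T) = Mul(Rational(-1, 2), Add(Add(N, T), 101)) = Mul(Rational(-1, 2), Add(101, N, T)) = Add(Rational(-101, 2), Mul(Rational(-1, 2), N), Mul(Rational(-1, 2), T)))
Add(Mul(-35421, Pow(37354, -1)), Mul(Function('o')(53, Mul(-1, -94)), Pow(-20060, -1))) = Add(Mul(-35421, Pow(37354, -1)), Mul(Add(Rational(-101, 2), Mul(Rational(-1, 2), 53), Mul(Rational(-1, 2), Mul(-1, -94))), Pow(-20060, -1))) = Add(Mul(-35421, Rational(1, 37354)), Mul(Add(Rational(-101, 2), Rational(-53, 2), Mul(Rational(-1, 2), 94)), Rational(-1, 20060))) = Add(Rational(-35421, 37354), Mul(Add(Rational(-101, 2), Rational(-53, 2), -47), Rational(-1, 20060))) = Add(Rational(-35421, 37354), Mul(-124, Rational(-1, 20060))) = Add(Rational(-35421, 37354), Rational(31, 5015)) = Rational(-176478341, 187330310)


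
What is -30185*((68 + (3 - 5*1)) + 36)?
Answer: -3078870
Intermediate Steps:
-30185*((68 + (3 - 5*1)) + 36) = -30185*((68 + (3 - 5)) + 36) = -30185*((68 - 2) + 36) = -30185*(66 + 36) = -30185*102 = -3078870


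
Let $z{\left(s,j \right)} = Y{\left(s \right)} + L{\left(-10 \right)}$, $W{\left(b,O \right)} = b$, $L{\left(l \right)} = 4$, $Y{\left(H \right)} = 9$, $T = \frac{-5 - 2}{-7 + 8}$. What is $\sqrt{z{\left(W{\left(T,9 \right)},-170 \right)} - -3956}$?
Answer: $63$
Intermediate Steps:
$T = -7$ ($T = - \frac{7}{1} = \left(-7\right) 1 = -7$)
$z{\left(s,j \right)} = 13$ ($z{\left(s,j \right)} = 9 + 4 = 13$)
$\sqrt{z{\left(W{\left(T,9 \right)},-170 \right)} - -3956} = \sqrt{13 - -3956} = \sqrt{13 + \left(-8423 + 12379\right)} = \sqrt{13 + 3956} = \sqrt{3969} = 63$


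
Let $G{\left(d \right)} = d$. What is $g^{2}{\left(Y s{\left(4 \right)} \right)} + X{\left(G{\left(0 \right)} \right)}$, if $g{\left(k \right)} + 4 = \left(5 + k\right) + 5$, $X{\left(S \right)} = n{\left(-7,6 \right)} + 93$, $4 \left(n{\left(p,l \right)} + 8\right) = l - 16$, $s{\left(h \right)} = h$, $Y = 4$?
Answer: $\frac{1133}{2} \approx 566.5$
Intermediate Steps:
$n{\left(p,l \right)} = -12 + \frac{l}{4}$ ($n{\left(p,l \right)} = -8 + \frac{l - 16}{4} = -8 + \frac{-16 + l}{4} = -8 + \left(-4 + \frac{l}{4}\right) = -12 + \frac{l}{4}$)
$X{\left(S \right)} = \frac{165}{2}$ ($X{\left(S \right)} = \left(-12 + \frac{1}{4} \cdot 6\right) + 93 = \left(-12 + \frac{3}{2}\right) + 93 = - \frac{21}{2} + 93 = \frac{165}{2}$)
$g{\left(k \right)} = 6 + k$ ($g{\left(k \right)} = -4 + \left(\left(5 + k\right) + 5\right) = -4 + \left(10 + k\right) = 6 + k$)
$g^{2}{\left(Y s{\left(4 \right)} \right)} + X{\left(G{\left(0 \right)} \right)} = \left(6 + 4 \cdot 4\right)^{2} + \frac{165}{2} = \left(6 + 16\right)^{2} + \frac{165}{2} = 22^{2} + \frac{165}{2} = 484 + \frac{165}{2} = \frac{1133}{2}$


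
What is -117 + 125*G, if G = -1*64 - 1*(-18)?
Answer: -5867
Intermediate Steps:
G = -46 (G = -64 + 18 = -46)
-117 + 125*G = -117 + 125*(-46) = -117 - 5750 = -5867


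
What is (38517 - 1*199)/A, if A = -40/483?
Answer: -9253797/20 ≈ -4.6269e+5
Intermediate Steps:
A = -40/483 (A = -40*1/483 = -40/483 ≈ -0.082816)
(38517 - 1*199)/A = (38517 - 1*199)/(-40/483) = (38517 - 199)*(-483/40) = 38318*(-483/40) = -9253797/20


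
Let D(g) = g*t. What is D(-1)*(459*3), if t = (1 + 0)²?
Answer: -1377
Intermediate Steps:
t = 1 (t = 1² = 1)
D(g) = g (D(g) = g*1 = g)
D(-1)*(459*3) = -459*3 = -1*1377 = -1377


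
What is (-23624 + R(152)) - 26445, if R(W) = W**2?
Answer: -26965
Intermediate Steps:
(-23624 + R(152)) - 26445 = (-23624 + 152**2) - 26445 = (-23624 + 23104) - 26445 = -520 - 26445 = -26965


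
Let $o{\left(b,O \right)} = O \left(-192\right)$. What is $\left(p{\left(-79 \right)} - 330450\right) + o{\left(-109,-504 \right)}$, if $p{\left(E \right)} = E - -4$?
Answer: $-233757$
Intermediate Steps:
$o{\left(b,O \right)} = - 192 O$
$p{\left(E \right)} = 4 + E$ ($p{\left(E \right)} = E + 4 = 4 + E$)
$\left(p{\left(-79 \right)} - 330450\right) + o{\left(-109,-504 \right)} = \left(\left(4 - 79\right) - 330450\right) - -96768 = \left(-75 - 330450\right) + 96768 = -330525 + 96768 = -233757$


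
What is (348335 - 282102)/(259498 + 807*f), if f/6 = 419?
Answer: 66233/2288296 ≈ 0.028944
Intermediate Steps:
f = 2514 (f = 6*419 = 2514)
(348335 - 282102)/(259498 + 807*f) = (348335 - 282102)/(259498 + 807*2514) = 66233/(259498 + 2028798) = 66233/2288296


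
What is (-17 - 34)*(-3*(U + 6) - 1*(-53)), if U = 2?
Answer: -1479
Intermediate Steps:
(-17 - 34)*(-3*(U + 6) - 1*(-53)) = (-17 - 34)*(-3*(2 + 6) - 1*(-53)) = -51*(-3*8 + 53) = -51*(-24 + 53) = -51*29 = -1479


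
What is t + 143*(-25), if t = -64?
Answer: -3639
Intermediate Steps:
t + 143*(-25) = -64 + 143*(-25) = -64 - 3575 = -3639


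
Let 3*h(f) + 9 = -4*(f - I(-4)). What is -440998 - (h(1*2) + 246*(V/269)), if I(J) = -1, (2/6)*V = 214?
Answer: -118784511/269 ≈ -4.4158e+5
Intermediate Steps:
V = 642 (V = 3*214 = 642)
h(f) = -13/3 - 4*f/3 (h(f) = -3 + (-4*(f - 1*(-1)))/3 = -3 + (-4*(f + 1))/3 = -3 + (-4*(1 + f))/3 = -3 + (-4 - 4*f)/3 = -3 + (-4/3 - 4*f/3) = -13/3 - 4*f/3)
-440998 - (h(1*2) + 246*(V/269)) = -440998 - ((-13/3 - 4*2/3) + 246*(642/269)) = -440998 - ((-13/3 - 4/3*2) + 246*(642*(1/269))) = -440998 - ((-13/3 - 8/3) + 246*(642/269)) = -440998 - (-7 + 157932/269) = -440998 - 1*156049/269 = -440998 - 156049/269 = -118784511/269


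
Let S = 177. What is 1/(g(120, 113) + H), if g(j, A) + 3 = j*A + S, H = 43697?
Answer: 1/57431 ≈ 1.7412e-5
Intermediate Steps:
g(j, A) = 174 + A*j (g(j, A) = -3 + (j*A + 177) = -3 + (A*j + 177) = -3 + (177 + A*j) = 174 + A*j)
1/(g(120, 113) + H) = 1/((174 + 113*120) + 43697) = 1/((174 + 13560) + 43697) = 1/(13734 + 43697) = 1/57431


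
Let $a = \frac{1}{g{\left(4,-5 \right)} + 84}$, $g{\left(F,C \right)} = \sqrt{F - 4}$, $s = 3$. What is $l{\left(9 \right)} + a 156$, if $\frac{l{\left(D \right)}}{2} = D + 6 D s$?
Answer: $\frac{2407}{7} \approx 343.86$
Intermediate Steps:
$g{\left(F,C \right)} = \sqrt{-4 + F}$
$l{\left(D \right)} = 38 D$ ($l{\left(D \right)} = 2 \left(D + 6 D 3\right) = 2 \left(D + 18 D\right) = 2 \cdot 19 D = 38 D$)
$a = \frac{1}{84}$ ($a = \frac{1}{\sqrt{-4 + 4} + 84} = \frac{1}{\sqrt{0} + 84} = \frac{1}{0 + 84} = \frac{1}{84} \approx 0.011905$)
$l{\left(9 \right)} + a 156 = 38 \cdot 9 + \frac{1}{84} \cdot 156 = 342 + \frac{13}{7} = \frac{2407}{7}$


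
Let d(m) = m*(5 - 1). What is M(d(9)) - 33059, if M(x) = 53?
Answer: -33006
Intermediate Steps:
d(m) = 4*m (d(m) = m*4 = 4*m)
M(d(9)) - 33059 = 53 - 33059 = -33006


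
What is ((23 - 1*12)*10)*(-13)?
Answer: -1430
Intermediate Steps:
((23 - 1*12)*10)*(-13) = ((23 - 12)*10)*(-13) = (11*10)*(-13) = 110*(-13) = -1430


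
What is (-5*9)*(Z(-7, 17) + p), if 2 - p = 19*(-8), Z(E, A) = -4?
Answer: -6750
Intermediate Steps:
p = 154 (p = 2 - 19*(-8) = 2 - 1*(-152) = 2 + 152 = 154)
(-5*9)*(Z(-7, 17) + p) = (-5*9)*(-4 + 154) = -45*150 = -6750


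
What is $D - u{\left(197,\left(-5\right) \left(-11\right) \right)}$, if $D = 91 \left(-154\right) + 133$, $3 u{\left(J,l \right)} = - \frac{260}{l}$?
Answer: $- \frac{458021}{33} \approx -13879.0$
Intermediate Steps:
$u{\left(J,l \right)} = - \frac{260}{3 l}$ ($u{\left(J,l \right)} = \frac{\left(-260\right) \frac{1}{l}}{3} = - \frac{260}{3 l}$)
$D = -13881$ ($D = -14014 + 133 = -13881$)
$D - u{\left(197,\left(-5\right) \left(-11\right) \right)} = -13881 - - \frac{260}{3 \left(\left(-5\right) \left(-11\right)\right)} = -13881 - - \frac{260}{3 \cdot 55} = -13881 - \left(- \frac{260}{3}\right) \frac{1}{55} = -13881 - - \frac{52}{33} = -13881 + \frac{52}{33} = - \frac{458021}{33}$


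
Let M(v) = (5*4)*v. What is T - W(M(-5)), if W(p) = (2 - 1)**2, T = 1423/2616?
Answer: -1193/2616 ≈ -0.45604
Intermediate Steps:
M(v) = 20*v
T = 1423/2616 (T = 1423*(1/2616) = 1423/2616 ≈ 0.54396)
W(p) = 1 (W(p) = 1**2 = 1)
T - W(M(-5)) = 1423/2616 - 1*1 = 1423/2616 - 1 = -1193/2616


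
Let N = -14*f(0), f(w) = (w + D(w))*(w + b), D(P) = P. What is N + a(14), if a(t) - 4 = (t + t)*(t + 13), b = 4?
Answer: 760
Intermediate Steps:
f(w) = 2*w*(4 + w) (f(w) = (w + w)*(w + 4) = (2*w)*(4 + w) = 2*w*(4 + w))
N = 0 (N = -28*0*(4 + 0) = -28*0*4 = -14*0 = 0)
a(t) = 4 + 2*t*(13 + t) (a(t) = 4 + (t + t)*(t + 13) = 4 + (2*t)*(13 + t) = 4 + 2*t*(13 + t))
N + a(14) = 0 + (4 + 2*14² + 26*14) = 0 + (4 + 2*196 + 364) = 0 + (4 + 392 + 364) = 0 + 760 = 760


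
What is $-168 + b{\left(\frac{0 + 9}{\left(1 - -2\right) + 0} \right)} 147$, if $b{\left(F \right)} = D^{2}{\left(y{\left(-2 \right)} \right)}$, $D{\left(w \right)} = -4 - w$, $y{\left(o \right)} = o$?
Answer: $420$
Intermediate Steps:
$b{\left(F \right)} = 4$ ($b{\left(F \right)} = \left(-4 - -2\right)^{2} = \left(-4 + 2\right)^{2} = \left(-2\right)^{2} = 4$)
$-168 + b{\left(\frac{0 + 9}{\left(1 - -2\right) + 0} \right)} 147 = -168 + 4 \cdot 147 = -168 + 588 = 420$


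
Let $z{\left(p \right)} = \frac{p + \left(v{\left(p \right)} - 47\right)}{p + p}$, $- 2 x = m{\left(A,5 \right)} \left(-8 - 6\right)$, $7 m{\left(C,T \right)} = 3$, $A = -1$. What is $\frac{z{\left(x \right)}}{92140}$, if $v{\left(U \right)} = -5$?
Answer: $- \frac{49}{552840} \approx -8.8633 \cdot 10^{-5}$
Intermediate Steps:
$m{\left(C,T \right)} = \frac{3}{7}$ ($m{\left(C,T \right)} = \frac{1}{7} \cdot 3 = \frac{3}{7}$)
$x = 3$ ($x = - \frac{\frac{3}{7} \left(-8 - 6\right)}{2} = - \frac{\frac{3}{7} \left(-14\right)}{2} = \left(- \frac{1}{2}\right) \left(-6\right) = 3$)
$z{\left(p \right)} = \frac{-52 + p}{2 p}$ ($z{\left(p \right)} = \frac{p - 52}{p + p} = \frac{p - 52}{2 p} = \left(p - 52\right) \frac{1}{2 p} = \left(-52 + p\right) \frac{1}{2 p} = \frac{-52 + p}{2 p}$)
$\frac{z{\left(x \right)}}{92140} = \frac{\frac{1}{2} \cdot \frac{1}{3} \left(-52 + 3\right)}{92140} = \frac{1}{2} \cdot \frac{1}{3} \left(-49\right) \frac{1}{92140} = \left(- \frac{49}{6}\right) \frac{1}{92140} = - \frac{49}{552840}$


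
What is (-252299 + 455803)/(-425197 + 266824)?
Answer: -203504/158373 ≈ -1.2850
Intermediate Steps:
(-252299 + 455803)/(-425197 + 266824) = 203504/(-158373) = 203504*(-1/158373) = -203504/158373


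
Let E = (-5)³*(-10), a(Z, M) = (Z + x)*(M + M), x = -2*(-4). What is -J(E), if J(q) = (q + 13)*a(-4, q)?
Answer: -12630000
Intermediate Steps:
x = 8
a(Z, M) = 2*M*(8 + Z) (a(Z, M) = (Z + 8)*(M + M) = (8 + Z)*(2*M) = 2*M*(8 + Z))
E = 1250 (E = -125*(-10) = 1250)
J(q) = 8*q*(13 + q) (J(q) = (q + 13)*(2*q*(8 - 4)) = (13 + q)*(2*q*4) = (13 + q)*(8*q) = 8*q*(13 + q))
-J(E) = -8*1250*(13 + 1250) = -8*1250*1263 = -1*12630000 = -12630000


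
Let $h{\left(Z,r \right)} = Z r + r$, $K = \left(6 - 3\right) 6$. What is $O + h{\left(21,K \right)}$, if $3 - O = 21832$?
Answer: $-21433$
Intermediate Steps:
$K = 18$ ($K = 3 \cdot 6 = 18$)
$h{\left(Z,r \right)} = r + Z r$
$O = -21829$ ($O = 3 - 21832 = -21829$)
$O + h{\left(21,K \right)} = -21829 + 18 \left(1 + 21\right) = -21829 + 18 \cdot 22 = -21829 + 396 = -21433$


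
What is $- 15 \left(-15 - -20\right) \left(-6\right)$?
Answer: $450$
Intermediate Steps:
$- 15 \left(-15 - -20\right) \left(-6\right) = - 15 \left(-15 + 20\right) \left(-6\right) = \left(-15\right) 5 \left(-6\right) = \left(-75\right) \left(-6\right) = 450$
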